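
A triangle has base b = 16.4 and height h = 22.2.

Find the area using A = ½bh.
A = ½·b·h = ½·16.4·22.2 = ½·364.08 = 182.04

Area = 182.04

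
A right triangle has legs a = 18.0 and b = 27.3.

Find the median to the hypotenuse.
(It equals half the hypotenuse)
Hypotenuse c = √(a² + b²) = √(324 + 745.29) = √1069.29 ≈ 32.7
Median to hypotenuse = c/2 ≈ 32.7/2 ≈ 16.35

Median = 16.35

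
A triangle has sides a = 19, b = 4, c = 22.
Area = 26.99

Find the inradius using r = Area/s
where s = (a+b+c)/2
s = (19 + 4 + 22)/2 = 45/2 = 22.5
r = Area/s = 26.99/22.5 ≈ 1.19956

r = 1.2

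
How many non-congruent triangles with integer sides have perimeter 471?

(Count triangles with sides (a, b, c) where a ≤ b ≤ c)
Let a ≤ b ≤ c with a + b + c = 471. The only binding inequality is a + b > c, i.e. 471 − c > c, so c < 471/2; and c ≥ 471/3 since c is the largest side.
So 157 ≤ c ≤ 235. For each c, b runs from ⌈(471 − c)/2⌉ up to c (then a = 471 − b − c satisfies 1 ≤ a ≤ b automatically), giving c − ⌈(471 − c)/2⌉ + 1 choices.
Summing over c: 1 + 2 + 4 + 5 + … + 116 + 118  (79 terms, c = 157, …, 235) = 4681
Check (closed form: nearest integer to p²/48 for even p, (p+3)²/48 for odd p): (471+3)²/48 = 474²/48 = 224676/48 ≈ 4680.75 → 4681

4681 triangles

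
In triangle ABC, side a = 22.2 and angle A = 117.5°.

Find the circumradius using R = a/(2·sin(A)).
R = a/(2·sin(A)) = 22.2/(2·sin(117.5°))
sin(117.5°) ≈ 0.887011
R ≈ 22.2/(2·0.887011) = 22.2/1.77402 ≈ 12.5139

R = 12.51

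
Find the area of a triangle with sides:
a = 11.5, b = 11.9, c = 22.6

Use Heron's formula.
s = (11.5 + 11.9 + 22.6)/2 = 46/2 = 23
s − a = 11.5, s − b = 11.1, s − c = 0.4
s(s−a)(s−b)(s−c) = 23·11.5·11.1·0.4 ≈ 1174.38
Area = √1174.38 ≈ 34.2692

Area = 34.27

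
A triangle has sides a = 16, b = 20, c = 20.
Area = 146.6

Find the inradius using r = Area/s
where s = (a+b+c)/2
s = (16 + 20 + 20)/2 = 56/2 = 28
r = Area/s = 146.6/28 ≈ 5.23571

r = 5.236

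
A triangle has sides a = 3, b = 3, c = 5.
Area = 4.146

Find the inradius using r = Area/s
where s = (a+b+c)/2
s = (3 + 3 + 5)/2 = 11/2 = 5.5
r = Area/s = 4.146/5.5 ≈ 0.753818

r = 0.7538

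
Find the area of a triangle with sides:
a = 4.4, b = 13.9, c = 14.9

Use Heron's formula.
s = (4.4 + 13.9 + 14.9)/2 = 33.2/2 = 16.6
s − a = 12.2, s − b = 2.7, s − c = 1.7
s(s−a)(s−b)(s−c) = 16.6·12.2·2.7·1.7 ≈ 929.567
Area = √929.567 ≈ 30.4888

Area = 30.49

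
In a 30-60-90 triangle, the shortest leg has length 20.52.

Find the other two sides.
In a 30-60-90 triangle the sides are in ratio 1 : √3 : 2 (short leg : long leg : hypotenuse).
Long leg = 20.52·√3 ≈ 20.52·1.73205 ≈ 35.5417
Hypotenuse = 2·20.52 = 41.04

Long leg = 20.52√3 = 35.54, Hypotenuse = 41.04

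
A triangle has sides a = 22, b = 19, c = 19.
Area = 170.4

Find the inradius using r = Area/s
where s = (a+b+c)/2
s = (22 + 19 + 19)/2 = 60/2 = 30
r = Area/s = 170.4/30 ≈ 5.68

r = 5.68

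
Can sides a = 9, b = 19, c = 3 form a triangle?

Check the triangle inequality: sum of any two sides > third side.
a + b vs c: 9 + 19 = 28 > 3  ✓
a + c vs b: 9 + 3 = 12 ≤ 19  ✗
b + c vs a: 19 + 3 = 22 > 9  ✓

No: 9 + 3 = 12 is not > 19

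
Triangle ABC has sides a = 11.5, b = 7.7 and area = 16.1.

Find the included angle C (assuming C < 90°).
Area = ½·a·b·sin(C)  ⇒  sin(C) = 2·Area/(a·b) = 2·16.1/(11.5·7.7) = 32.2/88.55 ≈ 0.363636
C = arcsin(0.363636) ≈ 21.3237° (taking the acute solution since C < 90°)

C = 21.32°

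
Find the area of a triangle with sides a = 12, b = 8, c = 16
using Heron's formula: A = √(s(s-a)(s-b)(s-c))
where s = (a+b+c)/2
s = (12 + 8 + 16)/2 = 36/2 = 18
s − a = 6, s − b = 10, s − c = 2
s(s−a)(s−b)(s−c) = 18·6·10·2 = 2160
Area = √2160 ≈ 46.4758

s = 18.0, Area = 46.48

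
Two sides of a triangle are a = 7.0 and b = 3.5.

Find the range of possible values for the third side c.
Triangle inequality: |a − b| < c < a + b
|a − b| = |7.0 − 3.5| = 3.5
a + b = 7.0 + 3.5 = 10.5

3.5 < c < 10.5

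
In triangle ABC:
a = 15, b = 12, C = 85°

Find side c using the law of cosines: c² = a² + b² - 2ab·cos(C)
c² = 15² + 12² − 2·15·12·cos(85°)
cos(85°) ≈ 0.0871557
c² ≈ 225 + 144 − 360·(0.0871557) ≈ 369 − 31.3761 ≈ 337.624
c ≈ √337.624 ≈ 18.3745

c = 18.37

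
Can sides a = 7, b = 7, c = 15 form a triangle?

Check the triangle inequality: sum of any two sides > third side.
a + b vs c: 7 + 7 = 14 ≤ 15  ✗
a + c vs b: 7 + 15 = 22 > 7  ✓
b + c vs a: 7 + 15 = 22 > 7  ✓

No: 7 + 7 = 14 is not > 15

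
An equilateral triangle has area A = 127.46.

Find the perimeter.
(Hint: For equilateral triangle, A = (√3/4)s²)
A = (√3/4)s²  ⇒  s² = 4A/√3 = 4·127.46/√3 = 509.84/1.73205 ≈ 294.356
s ≈ √294.356 ≈ 17.1568
Perimeter = 3s ≈ 3·17.1568 ≈ 51.4704

Perimeter = 51.47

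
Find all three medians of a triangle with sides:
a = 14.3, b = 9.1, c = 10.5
Median formula: m_a = ½√(2b² + 2c² − a²) (and cyclically). a² = 204.49, b² = 82.81, c² = 110.25.
m_a = ½√(2·82.81 + 2·110.25 − 204.49) = ½√181.63 ≈ ½·13.477 ≈ 6.73851
m_b = ½√(2·204.49 + 2·110.25 − 82.81) = ½√546.67 ≈ ½·23.381 ≈ 11.6905
m_c = ½√(2·204.49 + 2·82.81 − 110.25) = ½√464.35 ≈ ½·21.5488 ≈ 10.7744

m_a = 6.739, m_b = 11.69, m_c = 10.77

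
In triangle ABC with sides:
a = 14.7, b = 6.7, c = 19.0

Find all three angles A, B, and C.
Law of cosines for each angle (a² = 216.09, b² = 44.89, c² = 361):
cos(A) = (b² + c² − a²)/(2bc) = (44.89 + 361 − 216.09)/(2·6.7·19.0) = 189.8/254.6 ≈ 0.745483  ⇒  A ≈ 41.7994°
cos(B) = (a² + c² − b²)/(2ac) = (216.09 + 361 − 44.89)/(2·14.7·19.0) = 532.2/558.6 ≈ 0.952739  ⇒  B ≈ 17.6854°
cos(C) = (a² + b² − c²)/(2ab) = (216.09 + 44.89 − 361)/(2·14.7·6.7) = -100.02/196.98 ≈ -0.507767  ⇒  C ≈ 120.515°
Check: A + B + C ≈ 180°

A = 41.8°, B = 17.69°, C = 120.5°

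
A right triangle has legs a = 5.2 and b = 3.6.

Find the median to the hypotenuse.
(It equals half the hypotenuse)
Hypotenuse c = √(a² + b²) = √(27.04 + 12.96) = √40 ≈ 6.32456
Median to hypotenuse = c/2 ≈ 6.32456/2 ≈ 3.16228

Median = 3.162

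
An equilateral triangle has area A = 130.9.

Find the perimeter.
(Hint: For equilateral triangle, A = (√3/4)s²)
A = (√3/4)s²  ⇒  s² = 4A/√3 = 4·130.9/√3 = 523.6/1.73205 ≈ 302.301
s ≈ √302.301 ≈ 17.3868
Perimeter = 3s ≈ 3·17.3868 ≈ 52.1604

Perimeter = 52.16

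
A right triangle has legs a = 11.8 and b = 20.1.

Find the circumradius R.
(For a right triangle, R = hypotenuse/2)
Hypotenuse c = √(a² + b²) = √(139.24 + 404.01) = √543.25 ≈ 23.3077
R = c/2 ≈ 23.3077/2 ≈ 11.6539

R = 11.65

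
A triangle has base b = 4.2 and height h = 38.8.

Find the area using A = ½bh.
A = ½·b·h = ½·4.2·38.8 = ½·162.96 = 81.48

Area = 81.48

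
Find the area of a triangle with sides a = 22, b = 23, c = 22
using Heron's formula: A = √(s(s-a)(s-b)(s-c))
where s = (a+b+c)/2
s = (22 + 23 + 22)/2 = 67/2 = 33.5
s − a = 11.5, s − b = 10.5, s − c = 11.5
s(s−a)(s−b)(s−c) = 33.5·11.5·10.5·11.5 = 46518.9375
Area = √46518.9375 ≈ 215.682

s = 33.5, Area = 215.7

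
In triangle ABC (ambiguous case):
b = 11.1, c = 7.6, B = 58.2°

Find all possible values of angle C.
b/sin(B) = c/sin(C)  ⇒  sin(C) = c·sin(B)/b = 7.6·sin(58.2°)/11.1
sin(58.2°) ≈ 0.849893
sin(C) ≈ 7.6·0.849893/11.1 ≈ 6.45918/11.1 ≈ 0.581909
Candidate 1: C₁ = arcsin(0.581909) ≈ 35.5849°  →  A = 180° − 58.2° − 35.5849° ≈ 86.2151° > 0, valid
Candidate 2: C₂ = 180° − C₁ ≈ 144.415°  →  A = 180° − 58.2° − 144.415° ≈ -22.6151° ≤ 0, not a valid triangle

C = 35.58° (one solution)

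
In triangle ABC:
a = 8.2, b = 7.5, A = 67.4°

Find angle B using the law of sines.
a/sin(A) = b/sin(B)  ⇒  sin(B) = b·sin(A)/a = 7.5·sin(67.4°)/8.2
sin(67.4°) ≈ 0.92321
sin(B) ≈ 7.5·0.92321/8.2 ≈ 6.92408/8.2 ≈ 0.8444
B = arcsin(0.8444) ≈ 57.6077°
(Since b ≤ a we need B ≤ A, so the obtuse alternative 180° − 57.6077° ≈ 122.392° is rejected.)

B = 57.61°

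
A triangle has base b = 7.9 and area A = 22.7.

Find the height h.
A = ½·b·h  ⇒  h = 2A/b = 2·22.7/7.9 = 45.4/7.9 ≈ 5.74684

h = 5.747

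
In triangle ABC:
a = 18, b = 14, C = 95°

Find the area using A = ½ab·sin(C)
A = ½·a·b·sin(C) = ½·18·14·sin(95°)
sin(95°) ≈ 0.996195
A ≈ ½·252·0.996195 = 126·0.996195 ≈ 125.521

Area = 125.5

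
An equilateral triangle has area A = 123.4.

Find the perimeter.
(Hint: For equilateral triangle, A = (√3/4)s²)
A = (√3/4)s²  ⇒  s² = 4A/√3 = 4·123.4/√3 = 493.6/1.73205 ≈ 284.98
s ≈ √284.98 ≈ 16.8814
Perimeter = 3s ≈ 3·16.8814 ≈ 50.6441

Perimeter = 50.64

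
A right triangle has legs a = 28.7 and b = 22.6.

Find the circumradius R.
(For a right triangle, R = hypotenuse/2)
Hypotenuse c = √(a² + b²) = √(823.69 + 510.76) = √1334.45 ≈ 36.5301
R = c/2 ≈ 36.5301/2 ≈ 18.2651

R = 18.27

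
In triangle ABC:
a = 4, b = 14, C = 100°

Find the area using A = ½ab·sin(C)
A = ½·a·b·sin(C) = ½·4·14·sin(100°)
sin(100°) ≈ 0.984808
A ≈ ½·56·0.984808 = 28·0.984808 ≈ 27.5746

Area = 27.57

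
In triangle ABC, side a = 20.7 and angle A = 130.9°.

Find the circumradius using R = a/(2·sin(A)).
R = a/(2·sin(A)) = 20.7/(2·sin(130.9°))
sin(130.9°) ≈ 0.755853
R ≈ 20.7/(2·0.755853) = 20.7/1.51171 ≈ 13.6931

R = 13.69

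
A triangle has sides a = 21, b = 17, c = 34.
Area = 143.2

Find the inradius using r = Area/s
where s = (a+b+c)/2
s = (21 + 17 + 34)/2 = 72/2 = 36
r = Area/s = 143.2/36 ≈ 3.97778

r = 3.978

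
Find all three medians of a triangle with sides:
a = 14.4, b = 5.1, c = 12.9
Median formula: m_a = ½√(2b² + 2c² − a²) (and cyclically). a² = 207.36, b² = 26.01, c² = 166.41.
m_a = ½√(2·26.01 + 2·166.41 − 207.36) = ½√177.48 ≈ ½·13.3222 ≈ 6.66108
m_b = ½√(2·207.36 + 2·166.41 − 26.01) = ½√721.53 ≈ ½·26.8613 ≈ 13.4307
m_c = ½√(2·207.36 + 2·26.01 − 166.41) = ½√300.33 ≈ ½·17.33 ≈ 8.66502

m_a = 6.661, m_b = 13.43, m_c = 8.665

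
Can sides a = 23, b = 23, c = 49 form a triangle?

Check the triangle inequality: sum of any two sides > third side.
a + b vs c: 23 + 23 = 46 ≤ 49  ✗
a + c vs b: 23 + 49 = 72 > 23  ✓
b + c vs a: 23 + 49 = 72 > 23  ✓

No: 23 + 23 = 46 is not > 49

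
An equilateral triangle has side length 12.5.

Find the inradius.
r = Area/s with s the semi-perimeter.
Area = (√3/4)·12.5² = (√3/4)·156.25 ≈ 0.433013·156.25 ≈ 67.6582
s = 3·12.5/2 = 18.75
r ≈ 67.6582/18.75 ≈ 3.60844
(Equivalently r = side/(2√3) = 12.5/3.4641 ≈ 3.60844.)

r = 3.608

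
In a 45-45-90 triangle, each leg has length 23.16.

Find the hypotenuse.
In a 45-45-90 triangle the sides are in ratio 1 : 1 : √2, so hypotenuse = leg·√2.
Hypotenuse = 23.16·√2 ≈ 23.16·1.41421 ≈ 32.7532

Hypotenuse = 23.16√2 = 32.75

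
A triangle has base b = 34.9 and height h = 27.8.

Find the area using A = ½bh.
A = ½·b·h = ½·34.9·27.8 = ½·970.22 = 485.11

Area = 485.11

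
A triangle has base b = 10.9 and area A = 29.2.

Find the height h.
A = ½·b·h  ⇒  h = 2A/b = 2·29.2/10.9 = 58.4/10.9 ≈ 5.3578

h = 5.358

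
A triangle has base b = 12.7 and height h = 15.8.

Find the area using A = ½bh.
A = ½·b·h = ½·12.7·15.8 = ½·200.66 = 100.33

Area = 100.33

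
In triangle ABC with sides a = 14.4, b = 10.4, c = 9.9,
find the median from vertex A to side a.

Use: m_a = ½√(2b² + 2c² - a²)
m_a = ½√(2·10.4² + 2·9.9² − 14.4²) = ½√(2·108.16 + 2·98.01 − 207.36) = ½√(216.32 + 196.02 − 207.36) = ½√204.98
√204.98 ≈ 14.3171, so m_a ≈ 7.15856

m_a = 7.159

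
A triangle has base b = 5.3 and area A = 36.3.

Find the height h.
A = ½·b·h  ⇒  h = 2A/b = 2·36.3/5.3 = 72.6/5.3 ≈ 13.6981

h = 13.7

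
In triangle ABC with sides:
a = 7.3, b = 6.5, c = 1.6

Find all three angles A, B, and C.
Law of cosines for each angle (a² = 53.29, b² = 42.25, c² = 2.56):
cos(A) = (b² + c² − a²)/(2bc) = (42.25 + 2.56 − 53.29)/(2·6.5·1.6) = -8.48/20.8 ≈ -0.407692  ⇒  A ≈ 114.06°
cos(B) = (a² + c² − b²)/(2ac) = (53.29 + 2.56 − 42.25)/(2·7.3·1.6) = 13.6/23.36 ≈ 0.582192  ⇒  B ≈ 54.3952°
cos(C) = (a² + b² − c²)/(2ab) = (53.29 + 42.25 − 2.56)/(2·7.3·6.5) = 92.98/94.9 ≈ 0.979768  ⇒  C ≈ 11.5449°
Check: A + B + C ≈ 180°

A = 114.1°, B = 54.4°, C = 11.54°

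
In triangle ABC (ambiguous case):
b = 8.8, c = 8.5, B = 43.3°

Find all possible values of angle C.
b/sin(B) = c/sin(C)  ⇒  sin(C) = c·sin(B)/b = 8.5·sin(43.3°)/8.8
sin(43.3°) ≈ 0.685818
sin(C) ≈ 8.5·0.685818/8.8 ≈ 5.82946/8.8 ≈ 0.662438
Candidate 1: C₁ = arcsin(0.662438) ≈ 41.4861°  →  A = 180° − 43.3° − 41.4861° ≈ 95.2139° > 0, valid
Candidate 2: C₂ = 180° − C₁ ≈ 138.514°  →  A = 180° − 43.3° − 138.514° ≈ -1.8139° ≤ 0, not a valid triangle

C = 41.49° (one solution)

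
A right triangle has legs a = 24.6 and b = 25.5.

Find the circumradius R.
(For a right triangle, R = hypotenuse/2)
Hypotenuse c = √(a² + b²) = √(605.16 + 650.25) = √1255.41 ≈ 35.4318
R = c/2 ≈ 35.4318/2 ≈ 17.7159

R = 17.72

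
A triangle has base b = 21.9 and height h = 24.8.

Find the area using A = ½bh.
A = ½·b·h = ½·21.9·24.8 = ½·543.12 = 271.56

Area = 271.56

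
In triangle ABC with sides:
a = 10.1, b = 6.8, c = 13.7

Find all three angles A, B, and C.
Law of cosines for each angle (a² = 102.01, b² = 46.24, c² = 187.69):
cos(A) = (b² + c² − a²)/(2bc) = (46.24 + 187.69 − 102.01)/(2·6.8·13.7) = 131.92/186.32 ≈ 0.708029  ⇒  A ≈ 44.9252°
cos(B) = (a² + c² − b²)/(2ac) = (102.01 + 187.69 − 46.24)/(2·10.1·13.7) = 243.46/276.74 ≈ 0.879743  ⇒  B ≈ 28.3887°
cos(C) = (a² + b² − c²)/(2ab) = (102.01 + 46.24 − 187.69)/(2·10.1·6.8) = -39.44/137.36 ≈ -0.287129  ⇒  C ≈ 106.686°
Check: A + B + C ≈ 180°

A = 44.93°, B = 28.39°, C = 106.7°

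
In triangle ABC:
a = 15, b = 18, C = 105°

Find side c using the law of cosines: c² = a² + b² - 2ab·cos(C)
c² = 15² + 18² − 2·15·18·cos(105°)
cos(105°) ≈ -0.258819
c² ≈ 225 + 324 − 540·(-0.258819) ≈ 549 + 139.762 ≈ 688.762
c ≈ √688.762 ≈ 26.2443

c = 26.24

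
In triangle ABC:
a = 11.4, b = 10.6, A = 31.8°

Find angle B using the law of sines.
a/sin(A) = b/sin(B)  ⇒  sin(B) = b·sin(A)/a = 10.6·sin(31.8°)/11.4
sin(31.8°) ≈ 0.526956
sin(B) ≈ 10.6·0.526956/11.4 ≈ 5.58573/11.4 ≈ 0.489976
B = arcsin(0.489976) ≈ 29.339°
(Since b ≤ a we need B ≤ A, so the obtuse alternative 180° − 29.339° ≈ 150.661° is rejected.)

B = 29.34°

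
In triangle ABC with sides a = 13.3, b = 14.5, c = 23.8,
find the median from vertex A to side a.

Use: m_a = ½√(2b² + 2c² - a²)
m_a = ½√(2·14.5² + 2·23.8² − 13.3²) = ½√(2·210.25 + 2·566.44 − 176.89) = ½√(420.5 + 1132.88 − 176.89) = ½√1376.49
√1376.49 ≈ 37.1011, so m_a ≈ 18.5505

m_a = 18.55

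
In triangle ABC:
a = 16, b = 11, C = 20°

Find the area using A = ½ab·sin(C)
A = ½·a·b·sin(C) = ½·16·11·sin(20°)
sin(20°) ≈ 0.34202
A ≈ ½·176·0.34202 = 88·0.34202 ≈ 30.0978

Area = 30.1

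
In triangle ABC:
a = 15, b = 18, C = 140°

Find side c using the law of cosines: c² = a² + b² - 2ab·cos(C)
c² = 15² + 18² − 2·15·18·cos(140°)
cos(140°) ≈ -0.766044
c² ≈ 225 + 324 − 540·(-0.766044) ≈ 549 + 413.664 ≈ 962.664
c ≈ √962.664 ≈ 31.0268

c = 31.03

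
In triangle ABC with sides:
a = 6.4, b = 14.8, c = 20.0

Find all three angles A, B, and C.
Law of cosines for each angle (a² = 40.96, b² = 219.04, c² = 400):
cos(A) = (b² + c² − a²)/(2bc) = (219.04 + 400 − 40.96)/(2·14.8·20.0) = 578.08/592 ≈ 0.976486  ⇒  A ≈ 12.4495°
cos(B) = (a² + c² − b²)/(2ac) = (40.96 + 400 − 219.04)/(2·6.4·20.0) = 221.92/256 ≈ 0.866875  ⇒  B ≈ 29.9025°
cos(C) = (a² + b² − c²)/(2ab) = (40.96 + 219.04 − 400)/(2·6.4·14.8) = -140/189.44 ≈ -0.73902  ⇒  C ≈ 137.648°
Check: A + B + C ≈ 180°

A = 12.45°, B = 29.9°, C = 137.6°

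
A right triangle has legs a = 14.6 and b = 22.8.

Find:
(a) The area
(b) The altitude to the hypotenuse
(a) The legs are perpendicular, so Area = ½·a·b = ½·14.6·22.8 = ½·332.88 = 166.44
(b) Hypotenuse c = √(a² + b²) = √(213.16 + 519.84) = √733 ≈ 27.074
    Area = ½·c·h_c  ⇒  h_c = 2·Area/c = 332.88/27.074 ≈ 12.2952

Area = 166.44, h_c = 12.3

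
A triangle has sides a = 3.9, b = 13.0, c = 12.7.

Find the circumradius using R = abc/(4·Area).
First find the area with Heron's formula.
s = (3.9 + 13.0 + 12.7)/2 = 14.8
Area = √(s(s−a)(s−b)(s−c)) = √(14.8·10.9·1.8·2.1) ≈ √609.79 ≈ 24.6939
abc = 3.9·13.0·12.7 = 643.89
R = abc/(4·Area) ≈ 643.89/(4·24.6939) = 643.89/98.7757 ≈ 6.51871

R = 6.519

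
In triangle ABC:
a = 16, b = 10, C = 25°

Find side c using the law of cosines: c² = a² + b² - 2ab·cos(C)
c² = 16² + 10² − 2·16·10·cos(25°)
cos(25°) ≈ 0.906308
c² ≈ 256 + 100 − 320·(0.906308) ≈ 356 − 290.018 ≈ 65.9815
c ≈ √65.9815 ≈ 8.1229

c = 8.123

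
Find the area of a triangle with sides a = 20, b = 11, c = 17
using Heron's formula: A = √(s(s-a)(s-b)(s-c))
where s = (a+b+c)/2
s = (20 + 11 + 17)/2 = 48/2 = 24
s − a = 4, s − b = 13, s − c = 7
s(s−a)(s−b)(s−c) = 24·4·13·7 = 8736
Area = √8736 ≈ 93.4666

s = 24.0, Area = 93.47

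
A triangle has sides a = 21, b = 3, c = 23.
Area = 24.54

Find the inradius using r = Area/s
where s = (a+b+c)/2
s = (21 + 3 + 23)/2 = 47/2 = 23.5
r = Area/s = 24.54/23.5 ≈ 1.04426

r = 1.044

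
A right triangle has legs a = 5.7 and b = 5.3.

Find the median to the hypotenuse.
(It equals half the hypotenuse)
Hypotenuse c = √(a² + b²) = √(32.49 + 28.09) = √60.58 ≈ 7.78332
Median to hypotenuse = c/2 ≈ 7.78332/2 ≈ 3.89166

Median = 3.892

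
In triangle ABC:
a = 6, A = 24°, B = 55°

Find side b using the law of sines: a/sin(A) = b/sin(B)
a/sin(A) = b/sin(B)  ⇒  b = a·sin(B)/sin(A) = 6·sin(55°)/sin(24°)
sin(55°) ≈ 0.819152, sin(24°) ≈ 0.406737
b ≈ 6·0.819152/0.406737 ≈ 4.91491/0.406737 ≈ 12.0838

b = 12.08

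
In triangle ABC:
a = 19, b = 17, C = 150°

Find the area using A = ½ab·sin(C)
A = ½·a·b·sin(C) = ½·19·17·sin(150°)
sin(150°) ≈ 0.5
A ≈ ½·323·0.5 = 161.5·0.5 ≈ 80.75

Area = 80.75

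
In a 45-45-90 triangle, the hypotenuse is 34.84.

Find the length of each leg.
In a 45-45-90 triangle hypotenuse = leg·√2, so leg = hypotenuse/√2.
Leg = 34.84/√2 ≈ 34.84/1.41421 ≈ 24.6356

Each leg = 24.64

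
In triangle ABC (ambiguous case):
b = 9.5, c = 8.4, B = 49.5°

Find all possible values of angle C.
b/sin(B) = c/sin(C)  ⇒  sin(C) = c·sin(B)/b = 8.4·sin(49.5°)/9.5
sin(49.5°) ≈ 0.760406
sin(C) ≈ 8.4·0.760406/9.5 ≈ 6.38741/9.5 ≈ 0.672359
Candidate 1: C₁ = arcsin(0.672359) ≈ 42.2494°  →  A = 180° − 49.5° − 42.2494° ≈ 88.2506° > 0, valid
Candidate 2: C₂ = 180° − C₁ ≈ 137.751°  →  A = 180° − 49.5° − 137.751° ≈ -7.2506° ≤ 0, not a valid triangle

C = 42.25° (one solution)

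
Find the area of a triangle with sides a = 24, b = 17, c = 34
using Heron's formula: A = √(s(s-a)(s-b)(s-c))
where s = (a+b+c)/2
s = (24 + 17 + 34)/2 = 75/2 = 37.5
s − a = 13.5, s − b = 20.5, s − c = 3.5
s(s−a)(s−b)(s−c) = 37.5·13.5·20.5·3.5 = 36323.4375
Area = √36323.4375 ≈ 190.587

s = 37.5, Area = 190.6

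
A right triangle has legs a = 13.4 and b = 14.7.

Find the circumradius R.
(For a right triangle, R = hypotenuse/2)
Hypotenuse c = √(a² + b²) = √(179.56 + 216.09) = √395.65 ≈ 19.891
R = c/2 ≈ 19.891/2 ≈ 9.94548

R = 9.945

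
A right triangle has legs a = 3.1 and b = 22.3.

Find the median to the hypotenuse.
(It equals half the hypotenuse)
Hypotenuse c = √(a² + b²) = √(9.61 + 497.29) = √506.9 ≈ 22.5144
Median to hypotenuse = c/2 ≈ 22.5144/2 ≈ 11.2572

Median = 11.26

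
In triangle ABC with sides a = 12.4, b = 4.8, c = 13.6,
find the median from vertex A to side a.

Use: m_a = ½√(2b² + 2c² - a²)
m_a = ½√(2·4.8² + 2·13.6² − 12.4²) = ½√(2·23.04 + 2·184.96 − 153.76) = ½√(46.08 + 369.92 − 153.76) = ½√262.24
√262.24 ≈ 16.1938, so m_a ≈ 8.09691

m_a = 8.097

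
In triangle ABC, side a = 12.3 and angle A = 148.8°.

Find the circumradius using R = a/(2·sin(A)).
R = a/(2·sin(A)) = 12.3/(2·sin(148.8°))
sin(148.8°) ≈ 0.518027
R ≈ 12.3/(2·0.518027) = 12.3/1.03605 ≈ 11.872

R = 11.87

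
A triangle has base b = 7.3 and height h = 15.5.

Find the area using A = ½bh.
A = ½·b·h = ½·7.3·15.5 = ½·113.15 = 56.575

Area = 56.575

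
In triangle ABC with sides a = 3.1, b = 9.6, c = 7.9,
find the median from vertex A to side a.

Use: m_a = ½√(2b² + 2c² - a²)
m_a = ½√(2·9.6² + 2·7.9² − 3.1²) = ½√(2·92.16 + 2·62.41 − 9.61) = ½√(184.32 + 124.82 − 9.61) = ½√299.53
√299.53 ≈ 17.3069, so m_a ≈ 8.65347

m_a = 8.653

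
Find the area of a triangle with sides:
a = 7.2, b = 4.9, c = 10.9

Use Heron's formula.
s = (7.2 + 4.9 + 10.9)/2 = 23/2 = 11.5
s − a = 4.3, s − b = 6.6, s − c = 0.6
s(s−a)(s−b)(s−c) = 11.5·4.3·6.6·0.6 ≈ 195.822
Area = √195.822 ≈ 13.9936

Area = 13.99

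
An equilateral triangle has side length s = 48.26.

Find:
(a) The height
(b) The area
(a) The height splits the triangle into two 30-60-90 halves: h = s·√3/2 = 48.26·1.73205/2 ≈ 83.5888/2 ≈ 41.7944
(b) Area = (√3/4)·s² = (√3/4)·48.26² = (√3/4)·2329.0276 ≈ 0.433013·2329.0276 ≈ 1008.5

Height = 41.79, Area = 1008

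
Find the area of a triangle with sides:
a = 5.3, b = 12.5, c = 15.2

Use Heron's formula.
s = (5.3 + 12.5 + 15.2)/2 = 33/2 = 16.5
s − a = 11.2, s − b = 4, s − c = 1.3
s(s−a)(s−b)(s−c) = 16.5·11.2·4·1.3 ≈ 960.96
Area = √960.96 ≈ 30.9994

Area = 31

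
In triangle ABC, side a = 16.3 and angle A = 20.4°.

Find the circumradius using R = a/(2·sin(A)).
R = a/(2·sin(A)) = 16.3/(2·sin(20.4°))
sin(20.4°) ≈ 0.348572
R ≈ 16.3/(2·0.348572) = 16.3/0.697144 ≈ 23.3811

R = 23.38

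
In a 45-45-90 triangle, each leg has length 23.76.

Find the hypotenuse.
In a 45-45-90 triangle the sides are in ratio 1 : 1 : √2, so hypotenuse = leg·√2.
Hypotenuse = 23.76·√2 ≈ 23.76·1.41421 ≈ 33.6017

Hypotenuse = 23.76√2 = 33.6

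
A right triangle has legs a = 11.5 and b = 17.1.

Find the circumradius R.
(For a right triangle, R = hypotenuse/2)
Hypotenuse c = √(a² + b²) = √(132.25 + 292.41) = √424.66 ≈ 20.6073
R = c/2 ≈ 20.6073/2 ≈ 10.3036

R = 10.3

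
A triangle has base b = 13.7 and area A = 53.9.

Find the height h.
A = ½·b·h  ⇒  h = 2A/b = 2·53.9/13.7 = 107.8/13.7 ≈ 7.86861

h = 7.869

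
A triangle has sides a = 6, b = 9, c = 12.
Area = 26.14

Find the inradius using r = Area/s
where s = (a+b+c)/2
s = (6 + 9 + 12)/2 = 27/2 = 13.5
r = Area/s = 26.14/13.5 ≈ 1.9363

r = 1.936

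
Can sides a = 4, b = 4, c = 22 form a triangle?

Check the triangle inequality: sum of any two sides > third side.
a + b vs c: 4 + 4 = 8 ≤ 22  ✗
a + c vs b: 4 + 22 = 26 > 4  ✓
b + c vs a: 4 + 22 = 26 > 4  ✓

No: 4 + 4 = 8 is not > 22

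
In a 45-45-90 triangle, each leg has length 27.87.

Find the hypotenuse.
In a 45-45-90 triangle the sides are in ratio 1 : 1 : √2, so hypotenuse = leg·√2.
Hypotenuse = 27.87·√2 ≈ 27.87·1.41421 ≈ 39.4141

Hypotenuse = 27.87√2 = 39.41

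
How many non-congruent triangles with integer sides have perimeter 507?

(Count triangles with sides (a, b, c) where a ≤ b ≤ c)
Let a ≤ b ≤ c with a + b + c = 507. The only binding inequality is a + b > c, i.e. 507 − c > c, so c < 507/2; and c ≥ 507/3 since c is the largest side.
So 169 ≤ c ≤ 253. For each c, b runs from ⌈(507 − c)/2⌉ up to c (then a = 507 − b − c satisfies 1 ≤ a ≤ b automatically), giving c − ⌈(507 − c)/2⌉ + 1 choices.
Summing over c: 1 + 2 + 4 + 5 + … + 125 + 127  (85 terms, c = 169, …, 253) = 5419
Check (closed form: nearest integer to p²/48 for even p, (p+3)²/48 for odd p): (507+3)²/48 = 510²/48 = 260100/48 ≈ 5418.75 → 5419

5419 triangles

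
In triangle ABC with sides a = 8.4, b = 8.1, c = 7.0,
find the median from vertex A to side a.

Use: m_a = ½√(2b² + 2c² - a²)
m_a = ½√(2·8.1² + 2·7.0² − 8.4²) = ½√(2·65.61 + 2·49 − 70.56) = ½√(131.22 + 98 − 70.56) = ½√158.66
√158.66 ≈ 12.596, so m_a ≈ 6.29802

m_a = 6.298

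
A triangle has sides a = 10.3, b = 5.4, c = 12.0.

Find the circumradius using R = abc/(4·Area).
First find the area with Heron's formula.
s = (10.3 + 5.4 + 12.0)/2 = 13.85
Area = √(s(s−a)(s−b)(s−c)) = √(13.85·3.55·8.45·1.85) ≈ √768.611 ≈ 27.7238
abc = 10.3·5.4·12.0 = 667.44
R = abc/(4·Area) ≈ 667.44/(4·27.7238) = 667.44/110.895 ≈ 6.01865

R = 6.019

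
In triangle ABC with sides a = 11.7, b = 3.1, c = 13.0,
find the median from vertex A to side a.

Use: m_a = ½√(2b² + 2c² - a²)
m_a = ½√(2·3.1² + 2·13.0² − 11.7²) = ½√(2·9.61 + 2·169 − 136.89) = ½√(19.22 + 338 − 136.89) = ½√220.33
√220.33 ≈ 14.8435, so m_a ≈ 7.42176

m_a = 7.422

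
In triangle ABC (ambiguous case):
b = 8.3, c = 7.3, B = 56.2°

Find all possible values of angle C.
b/sin(B) = c/sin(C)  ⇒  sin(C) = c·sin(B)/b = 7.3·sin(56.2°)/8.3
sin(56.2°) ≈ 0.830984
sin(C) ≈ 7.3·0.830984/8.3 ≈ 6.06619/8.3 ≈ 0.730866
Candidate 1: C₁ = arcsin(0.730866) ≈ 46.959°  →  A = 180° − 56.2° − 46.959° ≈ 76.841° > 0, valid
Candidate 2: C₂ = 180° − C₁ ≈ 133.041°  →  A = 180° − 56.2° − 133.041° ≈ -9.241° ≤ 0, not a valid triangle

C = 46.96° (one solution)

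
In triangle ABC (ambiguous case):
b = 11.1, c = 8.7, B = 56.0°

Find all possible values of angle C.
b/sin(B) = c/sin(C)  ⇒  sin(C) = c·sin(B)/b = 8.7·sin(56.0°)/11.1
sin(56.0°) ≈ 0.829038
sin(C) ≈ 8.7·0.829038/11.1 ≈ 7.21263/11.1 ≈ 0.649786
Candidate 1: C₁ = arcsin(0.649786) ≈ 40.5255°  →  A = 180° − 56.0° − 40.5255° ≈ 83.4745° > 0, valid
Candidate 2: C₂ = 180° − C₁ ≈ 139.475°  →  A = 180° − 56.0° − 139.475° ≈ -15.4745° ≤ 0, not a valid triangle

C = 40.53° (one solution)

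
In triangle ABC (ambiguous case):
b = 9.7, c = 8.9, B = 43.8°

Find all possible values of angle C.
b/sin(B) = c/sin(C)  ⇒  sin(C) = c·sin(B)/b = 8.9·sin(43.8°)/9.7
sin(43.8°) ≈ 0.692143
sin(C) ≈ 8.9·0.692143/9.7 ≈ 6.16007/9.7 ≈ 0.635059
Candidate 1: C₁ = arcsin(0.635059) ≈ 39.4244°  →  A = 180° − 43.8° − 39.4244° ≈ 96.7756° > 0, valid
Candidate 2: C₂ = 180° − C₁ ≈ 140.576°  →  A = 180° − 43.8° − 140.576° ≈ -4.3756° ≤ 0, not a valid triangle

C = 39.42° (one solution)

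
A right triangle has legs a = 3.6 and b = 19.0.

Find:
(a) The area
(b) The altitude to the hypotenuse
(a) The legs are perpendicular, so Area = ½·a·b = ½·3.6·19.0 = ½·68.4 = 34.2
(b) Hypotenuse c = √(a² + b²) = √(12.96 + 361) = √373.96 ≈ 19.338
    Area = ½·c·h_c  ⇒  h_c = 2·Area/c = 68.4/19.338 ≈ 3.53707

Area = 34.2, h_c = 3.537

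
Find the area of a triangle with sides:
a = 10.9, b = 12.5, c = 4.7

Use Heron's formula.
s = (10.9 + 12.5 + 4.7)/2 = 28.1/2 = 14.05
s − a = 3.15, s − b = 1.55, s − c = 9.35
s(s−a)(s−b)(s−c) = 14.05·3.15·1.55·9.35 ≈ 641.402
Area = √641.402 ≈ 25.3259

Area = 25.33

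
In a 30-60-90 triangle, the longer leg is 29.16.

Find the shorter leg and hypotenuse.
In a 30-60-90 triangle the sides are in ratio 1 : √3 : 2, so short leg = long leg/√3 and hypotenuse = 2·(short leg).
Short leg = 29.16/√3 ≈ 29.16/1.73205 ≈ 16.8355
Hypotenuse = 2·16.8355 ≈ 33.6711

Short leg = 16.84, Hypotenuse = 33.67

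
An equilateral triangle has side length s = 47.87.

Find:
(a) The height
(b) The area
(a) The height splits the triangle into two 30-60-90 halves: h = s·√3/2 = 47.87·1.73205/2 ≈ 82.9133/2 ≈ 41.4566
(b) Area = (√3/4)·s² = (√3/4)·47.87² = (√3/4)·2291.5369 ≈ 0.433013·2291.5369 ≈ 992.265

Height = 41.46, Area = 992.3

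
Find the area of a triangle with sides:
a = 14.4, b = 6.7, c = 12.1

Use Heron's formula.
s = (14.4 + 6.7 + 12.1)/2 = 33.2/2 = 16.6
s − a = 2.2, s − b = 9.9, s − c = 4.5
s(s−a)(s−b)(s−c) = 16.6·2.2·9.9·4.5 ≈ 1626.97
Area = √1626.97 ≈ 40.3357

Area = 40.34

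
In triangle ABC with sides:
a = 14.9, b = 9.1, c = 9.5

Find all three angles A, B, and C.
Law of cosines for each angle (a² = 222.01, b² = 82.81, c² = 90.25):
cos(A) = (b² + c² − a²)/(2bc) = (82.81 + 90.25 − 222.01)/(2·9.1·9.5) = -48.95/172.9 ≈ -0.283112  ⇒  A ≈ 106.446°
cos(B) = (a² + c² − b²)/(2ac) = (222.01 + 90.25 − 82.81)/(2·14.9·9.5) = 229.45/283.1 ≈ 0.810491  ⇒  B ≈ 35.8561°
cos(C) = (a² + b² − c²)/(2ab) = (222.01 + 82.81 − 90.25)/(2·14.9·9.1) = 214.57/271.18 ≈ 0.791246  ⇒  C ≈ 37.6979°
Check: A + B + C ≈ 180°

A = 106.4°, B = 35.86°, C = 37.7°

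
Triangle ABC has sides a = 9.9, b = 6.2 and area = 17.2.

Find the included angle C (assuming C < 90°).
Area = ½·a·b·sin(C)  ⇒  sin(C) = 2·Area/(a·b) = 2·17.2/(9.9·6.2) = 34.4/61.38 ≈ 0.560443
C = arcsin(0.560443) ≈ 34.0864° (taking the acute solution since C < 90°)

C = 34.09°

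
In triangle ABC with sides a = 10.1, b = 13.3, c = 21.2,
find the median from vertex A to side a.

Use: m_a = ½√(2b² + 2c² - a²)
m_a = ½√(2·13.3² + 2·21.2² − 10.1²) = ½√(2·176.89 + 2·449.44 − 102.01) = ½√(353.78 + 898.88 − 102.01) = ½√1150.65
√1150.65 ≈ 33.9212, so m_a ≈ 16.9606

m_a = 16.96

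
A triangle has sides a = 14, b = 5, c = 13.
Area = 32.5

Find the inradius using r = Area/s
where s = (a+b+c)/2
s = (14 + 5 + 13)/2 = 32/2 = 16
r = Area/s = 32.5/16 ≈ 2.03125

r = 2.031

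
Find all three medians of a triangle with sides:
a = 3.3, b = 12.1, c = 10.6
Median formula: m_a = ½√(2b² + 2c² − a²) (and cyclically). a² = 10.89, b² = 146.41, c² = 112.36.
m_a = ½√(2·146.41 + 2·112.36 − 10.89) = ½√506.65 ≈ ½·22.5089 ≈ 11.2544
m_b = ½√(2·10.89 + 2·112.36 − 146.41) = ½√100.09 ≈ ½·10.0045 ≈ 5.00225
m_c = ½√(2·10.89 + 2·146.41 − 112.36) = ½√202.24 ≈ ½·14.2211 ≈ 7.11056

m_a = 11.25, m_b = 5.002, m_c = 7.111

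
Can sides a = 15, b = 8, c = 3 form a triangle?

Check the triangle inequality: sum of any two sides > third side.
a + b vs c: 15 + 8 = 23 > 3  ✓
a + c vs b: 15 + 3 = 18 > 8  ✓
b + c vs a: 8 + 3 = 11 ≤ 15  ✗

No: 8 + 3 = 11 is not > 15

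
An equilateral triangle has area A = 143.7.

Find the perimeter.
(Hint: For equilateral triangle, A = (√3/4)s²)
A = (√3/4)s²  ⇒  s² = 4A/√3 = 4·143.7/√3 = 574.8/1.73205 ≈ 331.861
s ≈ √331.861 ≈ 18.2171
Perimeter = 3s ≈ 3·18.2171 ≈ 54.6512

Perimeter = 54.65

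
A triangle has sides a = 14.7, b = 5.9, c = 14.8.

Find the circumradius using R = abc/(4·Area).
First find the area with Heron's formula.
s = (14.7 + 5.9 + 14.8)/2 = 17.7
Area = √(s(s−a)(s−b)(s−c)) = √(17.7·3·11.8·2.9) ≈ √1817.08 ≈ 42.6272
abc = 14.7·5.9·14.8 = 1283.604
R = abc/(4·Area) ≈ 1283.604/(4·42.6272) = 1283.604/170.509 ≈ 7.52807

R = 7.528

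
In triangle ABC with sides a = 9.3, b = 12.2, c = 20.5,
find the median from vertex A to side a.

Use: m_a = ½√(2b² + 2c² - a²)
m_a = ½√(2·12.2² + 2·20.5² − 9.3²) = ½√(2·148.84 + 2·420.25 − 86.49) = ½√(297.68 + 840.5 − 86.49) = ½√1051.69
√1051.69 ≈ 32.4298, so m_a ≈ 16.2149

m_a = 16.21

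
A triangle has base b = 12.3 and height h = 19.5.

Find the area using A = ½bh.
A = ½·b·h = ½·12.3·19.5 = ½·239.85 = 119.925

Area = 119.925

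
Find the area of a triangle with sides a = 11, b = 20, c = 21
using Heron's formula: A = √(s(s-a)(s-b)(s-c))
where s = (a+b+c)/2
s = (11 + 20 + 21)/2 = 52/2 = 26
s − a = 15, s − b = 6, s − c = 5
s(s−a)(s−b)(s−c) = 26·15·6·5 = 11700
Area = √11700 ≈ 108.167

s = 26.0, Area = 108.2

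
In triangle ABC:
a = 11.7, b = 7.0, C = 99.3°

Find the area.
Two sides and the included angle (SAS): A = ½·a·b·sin(C) = ½·11.7·7.0·sin(99.3°)
sin(99.3°) ≈ 0.986856
A ≈ ½·81.9·0.986856 = 40.95·0.986856 ≈ 40.4117

Area = 40.41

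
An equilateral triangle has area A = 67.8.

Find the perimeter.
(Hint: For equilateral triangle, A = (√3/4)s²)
A = (√3/4)s²  ⇒  s² = 4A/√3 = 4·67.8/√3 = 271.2/1.73205 ≈ 156.577
s ≈ √156.577 ≈ 12.5131
Perimeter = 3s ≈ 3·12.5131 ≈ 37.5393

Perimeter = 37.54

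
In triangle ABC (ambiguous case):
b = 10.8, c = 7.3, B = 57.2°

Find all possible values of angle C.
b/sin(B) = c/sin(C)  ⇒  sin(C) = c·sin(B)/b = 7.3·sin(57.2°)/10.8
sin(57.2°) ≈ 0.840567
sin(C) ≈ 7.3·0.840567/10.8 ≈ 6.13614/10.8 ≈ 0.568161
Candidate 1: C₁ = arcsin(0.568161) ≈ 34.6221°  →  A = 180° − 57.2° − 34.6221° ≈ 88.1779° > 0, valid
Candidate 2: C₂ = 180° − C₁ ≈ 145.378°  →  A = 180° − 57.2° − 145.378° ≈ -22.5779° ≤ 0, not a valid triangle

C = 34.62° (one solution)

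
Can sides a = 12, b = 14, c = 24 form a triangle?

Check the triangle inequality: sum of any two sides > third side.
a + b vs c: 12 + 14 = 26 > 24  ✓
a + c vs b: 12 + 24 = 36 > 14  ✓
b + c vs a: 14 + 24 = 38 > 12  ✓

Yes, triangle inequality satisfied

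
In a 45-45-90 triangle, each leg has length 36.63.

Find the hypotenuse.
In a 45-45-90 triangle the sides are in ratio 1 : 1 : √2, so hypotenuse = leg·√2.
Hypotenuse = 36.63·√2 ≈ 36.63·1.41421 ≈ 51.8026

Hypotenuse = 36.63√2 = 51.8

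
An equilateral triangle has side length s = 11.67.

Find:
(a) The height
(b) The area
(a) The height splits the triangle into two 30-60-90 halves: h = s·√3/2 = 11.67·1.73205/2 ≈ 20.213/2 ≈ 10.1065
(b) Area = (√3/4)·s² = (√3/4)·11.67² = (√3/4)·136.1889 ≈ 0.433013·136.1889 ≈ 58.9715

Height = 10.11, Area = 58.97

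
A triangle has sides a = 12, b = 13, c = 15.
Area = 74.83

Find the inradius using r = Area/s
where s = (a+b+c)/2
s = (12 + 13 + 15)/2 = 40/2 = 20
r = Area/s = 74.83/20 ≈ 3.7415

r = 3.741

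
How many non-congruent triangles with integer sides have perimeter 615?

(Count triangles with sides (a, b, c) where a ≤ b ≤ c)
Let a ≤ b ≤ c with a + b + c = 615. The only binding inequality is a + b > c, i.e. 615 − c > c, so c < 615/2; and c ≥ 615/3 since c is the largest side.
So 205 ≤ c ≤ 307. For each c, b runs from ⌈(615 − c)/2⌉ up to c (then a = 615 − b − c satisfies 1 ≤ a ≤ b automatically), giving c − ⌈(615 − c)/2⌉ + 1 choices.
Summing over c: 1 + 2 + 4 + 5 + … + 152 + 154  (103 terms, c = 205, …, 307) = 7957
Check (closed form: nearest integer to p²/48 for even p, (p+3)²/48 for odd p): (615+3)²/48 = 618²/48 = 381924/48 ≈ 7956.75 → 7957

7957 triangles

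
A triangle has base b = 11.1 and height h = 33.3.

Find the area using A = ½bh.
A = ½·b·h = ½·11.1·33.3 = ½·369.63 = 184.815

Area = 184.815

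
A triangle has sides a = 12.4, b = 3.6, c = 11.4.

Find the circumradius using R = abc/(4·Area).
First find the area with Heron's formula.
s = (12.4 + 3.6 + 11.4)/2 = 13.7
Area = √(s(s−a)(s−b)(s−c)) = √(13.7·1.3·10.1·2.3) ≈ √413.726 ≈ 20.3403
abc = 12.4·3.6·11.4 = 508.896
R = abc/(4·Area) ≈ 508.896/(4·20.3403) = 508.896/81.3611 ≈ 6.25479

R = 6.255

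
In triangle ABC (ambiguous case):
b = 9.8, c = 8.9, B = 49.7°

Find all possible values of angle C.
b/sin(B) = c/sin(C)  ⇒  sin(C) = c·sin(B)/b = 8.9·sin(49.7°)/9.8
sin(49.7°) ≈ 0.762668
sin(C) ≈ 8.9·0.762668/9.8 ≈ 6.78775/9.8 ≈ 0.692627
Candidate 1: C₁ = arcsin(0.692627) ≈ 43.8384°  →  A = 180° − 49.7° − 43.8384° ≈ 86.4616° > 0, valid
Candidate 2: C₂ = 180° − C₁ ≈ 136.162°  →  A = 180° − 49.7° − 136.162° ≈ -5.8616° ≤ 0, not a valid triangle

C = 43.84° (one solution)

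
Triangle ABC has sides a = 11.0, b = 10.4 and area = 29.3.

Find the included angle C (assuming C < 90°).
Area = ½·a·b·sin(C)  ⇒  sin(C) = 2·Area/(a·b) = 2·29.3/(11.0·10.4) = 58.6/114.4 ≈ 0.512238
C = arcsin(0.512238) ≈ 30.813° (taking the acute solution since C < 90°)

C = 30.81°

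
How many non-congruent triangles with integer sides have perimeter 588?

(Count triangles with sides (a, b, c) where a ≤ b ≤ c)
Let a ≤ b ≤ c with a + b + c = 588. The only binding inequality is a + b > c, i.e. 588 − c > c, so c < 588/2; and c ≥ 588/3 since c is the largest side.
So 196 ≤ c ≤ 293. For each c, b runs from ⌈(588 − c)/2⌉ up to c (then a = 588 − b − c satisfies 1 ≤ a ≤ b automatically), giving c − ⌈(588 − c)/2⌉ + 1 choices.
Summing over c: 1 + 2 + 4 + 5 + … + 145 + 146  (98 terms, c = 196, …, 293) = 7203
Check (closed form: nearest integer to p²/48 for even p, (p+3)²/48 for odd p): 588²/48 = 345744/48 ≈ 7203.00 → 7203

7203 triangles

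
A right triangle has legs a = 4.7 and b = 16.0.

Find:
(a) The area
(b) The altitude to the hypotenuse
(a) The legs are perpendicular, so Area = ½·a·b = ½·4.7·16.0 = ½·75.2 = 37.6
(b) Hypotenuse c = √(a² + b²) = √(22.09 + 256) = √278.09 ≈ 16.676
    Area = ½·c·h_c  ⇒  h_c = 2·Area/c = 75.2/16.676 ≈ 4.50947

Area = 37.6, h_c = 4.509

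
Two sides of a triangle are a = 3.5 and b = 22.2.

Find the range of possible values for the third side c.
Triangle inequality: |a − b| < c < a + b
|a − b| = |3.5 − 22.2| = 18.7
a + b = 3.5 + 22.2 = 25.7

18.7 < c < 25.7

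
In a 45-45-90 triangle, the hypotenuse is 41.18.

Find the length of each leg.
In a 45-45-90 triangle hypotenuse = leg·√2, so leg = hypotenuse/√2.
Leg = 41.18/√2 ≈ 41.18/1.41421 ≈ 29.1187

Each leg = 29.12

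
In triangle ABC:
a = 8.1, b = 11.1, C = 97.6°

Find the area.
Two sides and the included angle (SAS): A = ½·a·b·sin(C) = ½·8.1·11.1·sin(97.6°)
sin(97.6°) ≈ 0.991216
A ≈ ½·89.91·0.991216 = 44.955·0.991216 ≈ 44.5601

Area = 44.56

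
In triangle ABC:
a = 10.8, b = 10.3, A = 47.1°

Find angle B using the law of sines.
a/sin(A) = b/sin(B)  ⇒  sin(B) = b·sin(A)/a = 10.3·sin(47.1°)/10.8
sin(47.1°) ≈ 0.732543
sin(B) ≈ 10.3·0.732543/10.8 ≈ 7.54519/10.8 ≈ 0.698629
B = arcsin(0.698629) ≈ 44.3171°
(Since b ≤ a we need B ≤ A, so the obtuse alternative 180° − 44.3171° ≈ 135.683° is rejected.)

B = 44.32°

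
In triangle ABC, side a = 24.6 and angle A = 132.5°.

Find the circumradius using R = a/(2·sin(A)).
R = a/(2·sin(A)) = 24.6/(2·sin(132.5°))
sin(132.5°) ≈ 0.737277
R ≈ 24.6/(2·0.737277) = 24.6/1.47455 ≈ 16.683

R = 16.68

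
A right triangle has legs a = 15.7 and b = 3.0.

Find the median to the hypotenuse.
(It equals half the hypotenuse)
Hypotenuse c = √(a² + b²) = √(246.49 + 9) = √255.49 ≈ 15.9841
Median to hypotenuse = c/2 ≈ 15.9841/2 ≈ 7.99203

Median = 7.992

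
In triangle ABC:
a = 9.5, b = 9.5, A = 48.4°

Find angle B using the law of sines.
a/sin(A) = b/sin(B)  ⇒  sin(B) = b·sin(A)/a = 9.5·sin(48.4°)/9.5
sin(48.4°) ≈ 0.747798
sin(B) ≈ 9.5·0.747798/9.5 ≈ 7.10408/9.5 ≈ 0.747798
B = arcsin(0.747798) ≈ 48.4°
(Since b ≤ a we need B ≤ A, so the obtuse alternative 180° − 48.4° ≈ 131.6° is rejected.)

B = 48.4°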